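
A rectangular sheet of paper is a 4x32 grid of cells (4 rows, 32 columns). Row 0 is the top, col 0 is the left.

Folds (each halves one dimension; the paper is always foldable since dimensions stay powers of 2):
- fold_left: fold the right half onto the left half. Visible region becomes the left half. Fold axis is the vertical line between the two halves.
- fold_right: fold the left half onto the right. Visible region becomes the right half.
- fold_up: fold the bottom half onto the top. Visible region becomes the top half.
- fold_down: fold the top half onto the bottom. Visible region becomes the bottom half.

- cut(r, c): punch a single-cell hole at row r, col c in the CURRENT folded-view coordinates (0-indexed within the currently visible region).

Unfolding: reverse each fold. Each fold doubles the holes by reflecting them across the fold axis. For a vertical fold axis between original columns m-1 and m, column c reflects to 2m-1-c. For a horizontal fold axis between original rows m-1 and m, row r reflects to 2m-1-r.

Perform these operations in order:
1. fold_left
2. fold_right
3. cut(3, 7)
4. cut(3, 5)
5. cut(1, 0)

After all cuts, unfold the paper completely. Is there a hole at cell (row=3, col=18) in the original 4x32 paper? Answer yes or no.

Answer: yes

Derivation:
Op 1 fold_left: fold axis v@16; visible region now rows[0,4) x cols[0,16) = 4x16
Op 2 fold_right: fold axis v@8; visible region now rows[0,4) x cols[8,16) = 4x8
Op 3 cut(3, 7): punch at orig (3,15); cuts so far [(3, 15)]; region rows[0,4) x cols[8,16) = 4x8
Op 4 cut(3, 5): punch at orig (3,13); cuts so far [(3, 13), (3, 15)]; region rows[0,4) x cols[8,16) = 4x8
Op 5 cut(1, 0): punch at orig (1,8); cuts so far [(1, 8), (3, 13), (3, 15)]; region rows[0,4) x cols[8,16) = 4x8
Unfold 1 (reflect across v@8): 6 holes -> [(1, 7), (1, 8), (3, 0), (3, 2), (3, 13), (3, 15)]
Unfold 2 (reflect across v@16): 12 holes -> [(1, 7), (1, 8), (1, 23), (1, 24), (3, 0), (3, 2), (3, 13), (3, 15), (3, 16), (3, 18), (3, 29), (3, 31)]
Holes: [(1, 7), (1, 8), (1, 23), (1, 24), (3, 0), (3, 2), (3, 13), (3, 15), (3, 16), (3, 18), (3, 29), (3, 31)]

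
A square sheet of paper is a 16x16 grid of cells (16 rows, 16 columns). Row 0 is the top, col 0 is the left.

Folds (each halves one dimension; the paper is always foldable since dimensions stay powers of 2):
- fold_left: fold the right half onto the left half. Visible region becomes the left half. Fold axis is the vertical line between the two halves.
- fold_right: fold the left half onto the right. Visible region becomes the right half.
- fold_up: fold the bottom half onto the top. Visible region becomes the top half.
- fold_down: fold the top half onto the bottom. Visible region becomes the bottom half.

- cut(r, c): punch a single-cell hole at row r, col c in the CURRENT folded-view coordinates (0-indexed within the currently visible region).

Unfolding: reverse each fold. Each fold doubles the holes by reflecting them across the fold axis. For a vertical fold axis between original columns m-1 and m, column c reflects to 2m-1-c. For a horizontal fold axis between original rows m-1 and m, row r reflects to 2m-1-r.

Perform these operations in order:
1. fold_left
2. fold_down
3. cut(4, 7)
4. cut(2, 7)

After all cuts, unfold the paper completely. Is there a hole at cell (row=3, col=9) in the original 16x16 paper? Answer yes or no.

Answer: no

Derivation:
Op 1 fold_left: fold axis v@8; visible region now rows[0,16) x cols[0,8) = 16x8
Op 2 fold_down: fold axis h@8; visible region now rows[8,16) x cols[0,8) = 8x8
Op 3 cut(4, 7): punch at orig (12,7); cuts so far [(12, 7)]; region rows[8,16) x cols[0,8) = 8x8
Op 4 cut(2, 7): punch at orig (10,7); cuts so far [(10, 7), (12, 7)]; region rows[8,16) x cols[0,8) = 8x8
Unfold 1 (reflect across h@8): 4 holes -> [(3, 7), (5, 7), (10, 7), (12, 7)]
Unfold 2 (reflect across v@8): 8 holes -> [(3, 7), (3, 8), (5, 7), (5, 8), (10, 7), (10, 8), (12, 7), (12, 8)]
Holes: [(3, 7), (3, 8), (5, 7), (5, 8), (10, 7), (10, 8), (12, 7), (12, 8)]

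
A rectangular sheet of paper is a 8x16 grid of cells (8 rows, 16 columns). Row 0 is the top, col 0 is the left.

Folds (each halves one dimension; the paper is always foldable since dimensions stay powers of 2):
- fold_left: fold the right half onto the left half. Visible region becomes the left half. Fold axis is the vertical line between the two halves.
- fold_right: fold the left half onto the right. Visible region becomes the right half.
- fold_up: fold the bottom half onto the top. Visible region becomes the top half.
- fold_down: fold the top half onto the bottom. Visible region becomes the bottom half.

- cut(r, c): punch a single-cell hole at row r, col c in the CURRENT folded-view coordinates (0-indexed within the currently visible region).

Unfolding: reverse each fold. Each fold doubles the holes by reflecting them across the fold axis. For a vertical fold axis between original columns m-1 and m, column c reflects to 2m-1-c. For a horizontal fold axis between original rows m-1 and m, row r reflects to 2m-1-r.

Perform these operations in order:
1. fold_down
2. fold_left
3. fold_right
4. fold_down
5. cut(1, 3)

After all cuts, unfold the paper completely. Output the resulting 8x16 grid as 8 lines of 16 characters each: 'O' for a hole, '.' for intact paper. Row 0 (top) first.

Answer: O......OO......O
................
................
O......OO......O
O......OO......O
................
................
O......OO......O

Derivation:
Op 1 fold_down: fold axis h@4; visible region now rows[4,8) x cols[0,16) = 4x16
Op 2 fold_left: fold axis v@8; visible region now rows[4,8) x cols[0,8) = 4x8
Op 3 fold_right: fold axis v@4; visible region now rows[4,8) x cols[4,8) = 4x4
Op 4 fold_down: fold axis h@6; visible region now rows[6,8) x cols[4,8) = 2x4
Op 5 cut(1, 3): punch at orig (7,7); cuts so far [(7, 7)]; region rows[6,8) x cols[4,8) = 2x4
Unfold 1 (reflect across h@6): 2 holes -> [(4, 7), (7, 7)]
Unfold 2 (reflect across v@4): 4 holes -> [(4, 0), (4, 7), (7, 0), (7, 7)]
Unfold 3 (reflect across v@8): 8 holes -> [(4, 0), (4, 7), (4, 8), (4, 15), (7, 0), (7, 7), (7, 8), (7, 15)]
Unfold 4 (reflect across h@4): 16 holes -> [(0, 0), (0, 7), (0, 8), (0, 15), (3, 0), (3, 7), (3, 8), (3, 15), (4, 0), (4, 7), (4, 8), (4, 15), (7, 0), (7, 7), (7, 8), (7, 15)]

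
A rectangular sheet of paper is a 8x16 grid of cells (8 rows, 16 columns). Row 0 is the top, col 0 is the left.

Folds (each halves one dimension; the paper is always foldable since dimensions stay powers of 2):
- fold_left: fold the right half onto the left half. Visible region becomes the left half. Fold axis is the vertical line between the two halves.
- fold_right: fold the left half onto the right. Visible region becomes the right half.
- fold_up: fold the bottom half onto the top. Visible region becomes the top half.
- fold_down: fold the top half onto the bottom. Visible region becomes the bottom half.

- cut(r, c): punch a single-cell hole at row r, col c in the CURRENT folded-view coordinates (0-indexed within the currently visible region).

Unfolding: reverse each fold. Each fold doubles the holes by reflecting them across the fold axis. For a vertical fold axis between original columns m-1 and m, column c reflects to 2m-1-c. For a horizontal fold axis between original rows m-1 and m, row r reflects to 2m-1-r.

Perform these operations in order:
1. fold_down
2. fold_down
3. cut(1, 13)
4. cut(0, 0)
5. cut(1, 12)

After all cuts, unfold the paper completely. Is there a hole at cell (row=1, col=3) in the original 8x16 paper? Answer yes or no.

Answer: no

Derivation:
Op 1 fold_down: fold axis h@4; visible region now rows[4,8) x cols[0,16) = 4x16
Op 2 fold_down: fold axis h@6; visible region now rows[6,8) x cols[0,16) = 2x16
Op 3 cut(1, 13): punch at orig (7,13); cuts so far [(7, 13)]; region rows[6,8) x cols[0,16) = 2x16
Op 4 cut(0, 0): punch at orig (6,0); cuts so far [(6, 0), (7, 13)]; region rows[6,8) x cols[0,16) = 2x16
Op 5 cut(1, 12): punch at orig (7,12); cuts so far [(6, 0), (7, 12), (7, 13)]; region rows[6,8) x cols[0,16) = 2x16
Unfold 1 (reflect across h@6): 6 holes -> [(4, 12), (4, 13), (5, 0), (6, 0), (7, 12), (7, 13)]
Unfold 2 (reflect across h@4): 12 holes -> [(0, 12), (0, 13), (1, 0), (2, 0), (3, 12), (3, 13), (4, 12), (4, 13), (5, 0), (6, 0), (7, 12), (7, 13)]
Holes: [(0, 12), (0, 13), (1, 0), (2, 0), (3, 12), (3, 13), (4, 12), (4, 13), (5, 0), (6, 0), (7, 12), (7, 13)]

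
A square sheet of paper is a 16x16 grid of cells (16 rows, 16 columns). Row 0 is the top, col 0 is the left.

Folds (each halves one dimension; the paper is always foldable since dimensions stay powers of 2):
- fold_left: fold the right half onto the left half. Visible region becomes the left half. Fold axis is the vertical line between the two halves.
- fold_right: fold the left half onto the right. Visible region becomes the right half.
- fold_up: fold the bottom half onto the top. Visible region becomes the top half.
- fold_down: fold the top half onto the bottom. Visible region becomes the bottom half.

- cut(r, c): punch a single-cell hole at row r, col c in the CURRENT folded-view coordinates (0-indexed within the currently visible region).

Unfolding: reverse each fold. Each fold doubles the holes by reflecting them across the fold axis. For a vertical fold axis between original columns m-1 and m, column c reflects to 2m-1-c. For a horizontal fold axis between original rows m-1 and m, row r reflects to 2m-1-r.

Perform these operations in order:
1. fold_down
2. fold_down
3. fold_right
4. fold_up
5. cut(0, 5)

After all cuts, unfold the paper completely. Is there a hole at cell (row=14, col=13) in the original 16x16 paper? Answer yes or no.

Answer: no

Derivation:
Op 1 fold_down: fold axis h@8; visible region now rows[8,16) x cols[0,16) = 8x16
Op 2 fold_down: fold axis h@12; visible region now rows[12,16) x cols[0,16) = 4x16
Op 3 fold_right: fold axis v@8; visible region now rows[12,16) x cols[8,16) = 4x8
Op 4 fold_up: fold axis h@14; visible region now rows[12,14) x cols[8,16) = 2x8
Op 5 cut(0, 5): punch at orig (12,13); cuts so far [(12, 13)]; region rows[12,14) x cols[8,16) = 2x8
Unfold 1 (reflect across h@14): 2 holes -> [(12, 13), (15, 13)]
Unfold 2 (reflect across v@8): 4 holes -> [(12, 2), (12, 13), (15, 2), (15, 13)]
Unfold 3 (reflect across h@12): 8 holes -> [(8, 2), (8, 13), (11, 2), (11, 13), (12, 2), (12, 13), (15, 2), (15, 13)]
Unfold 4 (reflect across h@8): 16 holes -> [(0, 2), (0, 13), (3, 2), (3, 13), (4, 2), (4, 13), (7, 2), (7, 13), (8, 2), (8, 13), (11, 2), (11, 13), (12, 2), (12, 13), (15, 2), (15, 13)]
Holes: [(0, 2), (0, 13), (3, 2), (3, 13), (4, 2), (4, 13), (7, 2), (7, 13), (8, 2), (8, 13), (11, 2), (11, 13), (12, 2), (12, 13), (15, 2), (15, 13)]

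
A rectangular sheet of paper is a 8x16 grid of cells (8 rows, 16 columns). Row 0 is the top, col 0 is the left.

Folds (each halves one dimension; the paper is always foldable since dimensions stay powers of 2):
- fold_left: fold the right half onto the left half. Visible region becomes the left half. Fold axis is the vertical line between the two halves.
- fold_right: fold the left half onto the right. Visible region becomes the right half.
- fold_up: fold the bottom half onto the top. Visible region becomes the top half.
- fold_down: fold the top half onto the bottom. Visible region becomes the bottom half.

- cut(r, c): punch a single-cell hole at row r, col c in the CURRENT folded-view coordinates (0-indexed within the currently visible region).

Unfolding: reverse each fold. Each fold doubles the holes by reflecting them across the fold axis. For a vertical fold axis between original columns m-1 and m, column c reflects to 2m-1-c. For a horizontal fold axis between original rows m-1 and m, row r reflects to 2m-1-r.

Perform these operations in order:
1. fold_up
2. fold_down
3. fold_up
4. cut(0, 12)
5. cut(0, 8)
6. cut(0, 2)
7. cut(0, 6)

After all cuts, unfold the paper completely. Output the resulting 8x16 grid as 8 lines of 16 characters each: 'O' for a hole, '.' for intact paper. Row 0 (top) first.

Answer: ..O...O.O...O...
..O...O.O...O...
..O...O.O...O...
..O...O.O...O...
..O...O.O...O...
..O...O.O...O...
..O...O.O...O...
..O...O.O...O...

Derivation:
Op 1 fold_up: fold axis h@4; visible region now rows[0,4) x cols[0,16) = 4x16
Op 2 fold_down: fold axis h@2; visible region now rows[2,4) x cols[0,16) = 2x16
Op 3 fold_up: fold axis h@3; visible region now rows[2,3) x cols[0,16) = 1x16
Op 4 cut(0, 12): punch at orig (2,12); cuts so far [(2, 12)]; region rows[2,3) x cols[0,16) = 1x16
Op 5 cut(0, 8): punch at orig (2,8); cuts so far [(2, 8), (2, 12)]; region rows[2,3) x cols[0,16) = 1x16
Op 6 cut(0, 2): punch at orig (2,2); cuts so far [(2, 2), (2, 8), (2, 12)]; region rows[2,3) x cols[0,16) = 1x16
Op 7 cut(0, 6): punch at orig (2,6); cuts so far [(2, 2), (2, 6), (2, 8), (2, 12)]; region rows[2,3) x cols[0,16) = 1x16
Unfold 1 (reflect across h@3): 8 holes -> [(2, 2), (2, 6), (2, 8), (2, 12), (3, 2), (3, 6), (3, 8), (3, 12)]
Unfold 2 (reflect across h@2): 16 holes -> [(0, 2), (0, 6), (0, 8), (0, 12), (1, 2), (1, 6), (1, 8), (1, 12), (2, 2), (2, 6), (2, 8), (2, 12), (3, 2), (3, 6), (3, 8), (3, 12)]
Unfold 3 (reflect across h@4): 32 holes -> [(0, 2), (0, 6), (0, 8), (0, 12), (1, 2), (1, 6), (1, 8), (1, 12), (2, 2), (2, 6), (2, 8), (2, 12), (3, 2), (3, 6), (3, 8), (3, 12), (4, 2), (4, 6), (4, 8), (4, 12), (5, 2), (5, 6), (5, 8), (5, 12), (6, 2), (6, 6), (6, 8), (6, 12), (7, 2), (7, 6), (7, 8), (7, 12)]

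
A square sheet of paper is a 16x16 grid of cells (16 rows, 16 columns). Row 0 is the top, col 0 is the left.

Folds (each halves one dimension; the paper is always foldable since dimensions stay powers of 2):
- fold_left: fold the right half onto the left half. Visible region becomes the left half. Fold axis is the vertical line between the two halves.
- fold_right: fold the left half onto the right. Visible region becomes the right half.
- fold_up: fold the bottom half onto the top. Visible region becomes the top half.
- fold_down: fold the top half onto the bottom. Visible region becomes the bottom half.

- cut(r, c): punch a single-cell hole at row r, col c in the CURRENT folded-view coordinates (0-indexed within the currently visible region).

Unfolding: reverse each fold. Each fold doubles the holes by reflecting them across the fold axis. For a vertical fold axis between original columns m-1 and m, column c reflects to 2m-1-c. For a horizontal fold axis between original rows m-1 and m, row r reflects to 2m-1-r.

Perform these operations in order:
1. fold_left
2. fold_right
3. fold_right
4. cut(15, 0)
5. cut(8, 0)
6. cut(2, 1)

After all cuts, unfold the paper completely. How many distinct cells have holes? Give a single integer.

Op 1 fold_left: fold axis v@8; visible region now rows[0,16) x cols[0,8) = 16x8
Op 2 fold_right: fold axis v@4; visible region now rows[0,16) x cols[4,8) = 16x4
Op 3 fold_right: fold axis v@6; visible region now rows[0,16) x cols[6,8) = 16x2
Op 4 cut(15, 0): punch at orig (15,6); cuts so far [(15, 6)]; region rows[0,16) x cols[6,8) = 16x2
Op 5 cut(8, 0): punch at orig (8,6); cuts so far [(8, 6), (15, 6)]; region rows[0,16) x cols[6,8) = 16x2
Op 6 cut(2, 1): punch at orig (2,7); cuts so far [(2, 7), (8, 6), (15, 6)]; region rows[0,16) x cols[6,8) = 16x2
Unfold 1 (reflect across v@6): 6 holes -> [(2, 4), (2, 7), (8, 5), (8, 6), (15, 5), (15, 6)]
Unfold 2 (reflect across v@4): 12 holes -> [(2, 0), (2, 3), (2, 4), (2, 7), (8, 1), (8, 2), (8, 5), (8, 6), (15, 1), (15, 2), (15, 5), (15, 6)]
Unfold 3 (reflect across v@8): 24 holes -> [(2, 0), (2, 3), (2, 4), (2, 7), (2, 8), (2, 11), (2, 12), (2, 15), (8, 1), (8, 2), (8, 5), (8, 6), (8, 9), (8, 10), (8, 13), (8, 14), (15, 1), (15, 2), (15, 5), (15, 6), (15, 9), (15, 10), (15, 13), (15, 14)]

Answer: 24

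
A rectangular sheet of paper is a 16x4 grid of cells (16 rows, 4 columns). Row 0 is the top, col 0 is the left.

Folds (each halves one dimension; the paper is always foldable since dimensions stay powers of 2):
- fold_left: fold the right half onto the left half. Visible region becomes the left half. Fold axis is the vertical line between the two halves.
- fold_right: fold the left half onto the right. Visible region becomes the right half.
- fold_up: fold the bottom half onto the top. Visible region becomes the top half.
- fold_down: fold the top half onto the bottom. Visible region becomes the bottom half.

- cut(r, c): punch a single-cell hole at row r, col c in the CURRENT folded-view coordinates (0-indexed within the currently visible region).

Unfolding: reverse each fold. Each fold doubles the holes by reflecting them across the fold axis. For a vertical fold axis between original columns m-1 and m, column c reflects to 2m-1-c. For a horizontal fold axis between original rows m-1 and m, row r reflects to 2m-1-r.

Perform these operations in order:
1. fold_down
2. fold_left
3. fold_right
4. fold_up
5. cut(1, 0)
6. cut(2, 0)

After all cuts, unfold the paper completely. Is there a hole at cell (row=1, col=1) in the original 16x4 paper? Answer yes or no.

Answer: yes

Derivation:
Op 1 fold_down: fold axis h@8; visible region now rows[8,16) x cols[0,4) = 8x4
Op 2 fold_left: fold axis v@2; visible region now rows[8,16) x cols[0,2) = 8x2
Op 3 fold_right: fold axis v@1; visible region now rows[8,16) x cols[1,2) = 8x1
Op 4 fold_up: fold axis h@12; visible region now rows[8,12) x cols[1,2) = 4x1
Op 5 cut(1, 0): punch at orig (9,1); cuts so far [(9, 1)]; region rows[8,12) x cols[1,2) = 4x1
Op 6 cut(2, 0): punch at orig (10,1); cuts so far [(9, 1), (10, 1)]; region rows[8,12) x cols[1,2) = 4x1
Unfold 1 (reflect across h@12): 4 holes -> [(9, 1), (10, 1), (13, 1), (14, 1)]
Unfold 2 (reflect across v@1): 8 holes -> [(9, 0), (9, 1), (10, 0), (10, 1), (13, 0), (13, 1), (14, 0), (14, 1)]
Unfold 3 (reflect across v@2): 16 holes -> [(9, 0), (9, 1), (9, 2), (9, 3), (10, 0), (10, 1), (10, 2), (10, 3), (13, 0), (13, 1), (13, 2), (13, 3), (14, 0), (14, 1), (14, 2), (14, 3)]
Unfold 4 (reflect across h@8): 32 holes -> [(1, 0), (1, 1), (1, 2), (1, 3), (2, 0), (2, 1), (2, 2), (2, 3), (5, 0), (5, 1), (5, 2), (5, 3), (6, 0), (6, 1), (6, 2), (6, 3), (9, 0), (9, 1), (9, 2), (9, 3), (10, 0), (10, 1), (10, 2), (10, 3), (13, 0), (13, 1), (13, 2), (13, 3), (14, 0), (14, 1), (14, 2), (14, 3)]
Holes: [(1, 0), (1, 1), (1, 2), (1, 3), (2, 0), (2, 1), (2, 2), (2, 3), (5, 0), (5, 1), (5, 2), (5, 3), (6, 0), (6, 1), (6, 2), (6, 3), (9, 0), (9, 1), (9, 2), (9, 3), (10, 0), (10, 1), (10, 2), (10, 3), (13, 0), (13, 1), (13, 2), (13, 3), (14, 0), (14, 1), (14, 2), (14, 3)]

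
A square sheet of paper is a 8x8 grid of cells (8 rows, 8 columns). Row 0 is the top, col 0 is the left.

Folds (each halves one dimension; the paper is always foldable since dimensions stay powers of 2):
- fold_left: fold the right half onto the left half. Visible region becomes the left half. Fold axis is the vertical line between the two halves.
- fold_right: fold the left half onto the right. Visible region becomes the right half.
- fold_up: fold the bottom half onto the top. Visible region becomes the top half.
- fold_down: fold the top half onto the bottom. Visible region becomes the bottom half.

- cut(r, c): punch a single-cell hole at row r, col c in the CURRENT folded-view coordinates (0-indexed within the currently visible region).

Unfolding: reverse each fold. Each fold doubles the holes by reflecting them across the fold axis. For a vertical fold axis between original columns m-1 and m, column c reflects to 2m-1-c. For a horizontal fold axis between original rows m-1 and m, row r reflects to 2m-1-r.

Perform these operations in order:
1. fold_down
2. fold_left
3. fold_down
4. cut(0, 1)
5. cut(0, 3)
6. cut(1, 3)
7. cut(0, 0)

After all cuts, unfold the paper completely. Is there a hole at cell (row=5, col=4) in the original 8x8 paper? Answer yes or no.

Answer: yes

Derivation:
Op 1 fold_down: fold axis h@4; visible region now rows[4,8) x cols[0,8) = 4x8
Op 2 fold_left: fold axis v@4; visible region now rows[4,8) x cols[0,4) = 4x4
Op 3 fold_down: fold axis h@6; visible region now rows[6,8) x cols[0,4) = 2x4
Op 4 cut(0, 1): punch at orig (6,1); cuts so far [(6, 1)]; region rows[6,8) x cols[0,4) = 2x4
Op 5 cut(0, 3): punch at orig (6,3); cuts so far [(6, 1), (6, 3)]; region rows[6,8) x cols[0,4) = 2x4
Op 6 cut(1, 3): punch at orig (7,3); cuts so far [(6, 1), (6, 3), (7, 3)]; region rows[6,8) x cols[0,4) = 2x4
Op 7 cut(0, 0): punch at orig (6,0); cuts so far [(6, 0), (6, 1), (6, 3), (7, 3)]; region rows[6,8) x cols[0,4) = 2x4
Unfold 1 (reflect across h@6): 8 holes -> [(4, 3), (5, 0), (5, 1), (5, 3), (6, 0), (6, 1), (6, 3), (7, 3)]
Unfold 2 (reflect across v@4): 16 holes -> [(4, 3), (4, 4), (5, 0), (5, 1), (5, 3), (5, 4), (5, 6), (5, 7), (6, 0), (6, 1), (6, 3), (6, 4), (6, 6), (6, 7), (7, 3), (7, 4)]
Unfold 3 (reflect across h@4): 32 holes -> [(0, 3), (0, 4), (1, 0), (1, 1), (1, 3), (1, 4), (1, 6), (1, 7), (2, 0), (2, 1), (2, 3), (2, 4), (2, 6), (2, 7), (3, 3), (3, 4), (4, 3), (4, 4), (5, 0), (5, 1), (5, 3), (5, 4), (5, 6), (5, 7), (6, 0), (6, 1), (6, 3), (6, 4), (6, 6), (6, 7), (7, 3), (7, 4)]
Holes: [(0, 3), (0, 4), (1, 0), (1, 1), (1, 3), (1, 4), (1, 6), (1, 7), (2, 0), (2, 1), (2, 3), (2, 4), (2, 6), (2, 7), (3, 3), (3, 4), (4, 3), (4, 4), (5, 0), (5, 1), (5, 3), (5, 4), (5, 6), (5, 7), (6, 0), (6, 1), (6, 3), (6, 4), (6, 6), (6, 7), (7, 3), (7, 4)]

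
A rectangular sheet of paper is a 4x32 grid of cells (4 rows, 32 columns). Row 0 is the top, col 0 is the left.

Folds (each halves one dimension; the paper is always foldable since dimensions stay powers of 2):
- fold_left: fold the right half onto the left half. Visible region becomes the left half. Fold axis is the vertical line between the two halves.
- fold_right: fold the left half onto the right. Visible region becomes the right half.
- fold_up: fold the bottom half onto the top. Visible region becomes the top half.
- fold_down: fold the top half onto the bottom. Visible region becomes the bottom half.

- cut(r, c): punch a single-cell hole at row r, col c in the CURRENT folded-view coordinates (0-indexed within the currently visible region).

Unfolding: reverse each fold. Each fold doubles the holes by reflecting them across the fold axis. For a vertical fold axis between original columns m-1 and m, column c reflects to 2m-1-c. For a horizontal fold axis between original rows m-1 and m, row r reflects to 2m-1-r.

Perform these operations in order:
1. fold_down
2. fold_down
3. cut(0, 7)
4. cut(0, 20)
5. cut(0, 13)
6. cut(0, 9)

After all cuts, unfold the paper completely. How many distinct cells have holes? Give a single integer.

Answer: 16

Derivation:
Op 1 fold_down: fold axis h@2; visible region now rows[2,4) x cols[0,32) = 2x32
Op 2 fold_down: fold axis h@3; visible region now rows[3,4) x cols[0,32) = 1x32
Op 3 cut(0, 7): punch at orig (3,7); cuts so far [(3, 7)]; region rows[3,4) x cols[0,32) = 1x32
Op 4 cut(0, 20): punch at orig (3,20); cuts so far [(3, 7), (3, 20)]; region rows[3,4) x cols[0,32) = 1x32
Op 5 cut(0, 13): punch at orig (3,13); cuts so far [(3, 7), (3, 13), (3, 20)]; region rows[3,4) x cols[0,32) = 1x32
Op 6 cut(0, 9): punch at orig (3,9); cuts so far [(3, 7), (3, 9), (3, 13), (3, 20)]; region rows[3,4) x cols[0,32) = 1x32
Unfold 1 (reflect across h@3): 8 holes -> [(2, 7), (2, 9), (2, 13), (2, 20), (3, 7), (3, 9), (3, 13), (3, 20)]
Unfold 2 (reflect across h@2): 16 holes -> [(0, 7), (0, 9), (0, 13), (0, 20), (1, 7), (1, 9), (1, 13), (1, 20), (2, 7), (2, 9), (2, 13), (2, 20), (3, 7), (3, 9), (3, 13), (3, 20)]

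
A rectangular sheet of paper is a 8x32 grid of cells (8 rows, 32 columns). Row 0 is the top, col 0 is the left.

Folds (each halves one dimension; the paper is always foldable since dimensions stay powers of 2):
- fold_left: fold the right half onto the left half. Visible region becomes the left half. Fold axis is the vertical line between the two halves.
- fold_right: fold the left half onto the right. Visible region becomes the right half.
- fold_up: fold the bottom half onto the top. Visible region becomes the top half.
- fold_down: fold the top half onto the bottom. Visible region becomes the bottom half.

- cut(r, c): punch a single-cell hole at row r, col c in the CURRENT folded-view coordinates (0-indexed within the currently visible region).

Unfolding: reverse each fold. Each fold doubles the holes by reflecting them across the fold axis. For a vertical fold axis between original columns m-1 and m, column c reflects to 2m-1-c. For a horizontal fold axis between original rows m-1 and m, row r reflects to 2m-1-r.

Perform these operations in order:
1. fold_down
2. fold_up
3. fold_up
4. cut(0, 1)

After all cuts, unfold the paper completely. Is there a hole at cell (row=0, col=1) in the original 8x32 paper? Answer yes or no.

Op 1 fold_down: fold axis h@4; visible region now rows[4,8) x cols[0,32) = 4x32
Op 2 fold_up: fold axis h@6; visible region now rows[4,6) x cols[0,32) = 2x32
Op 3 fold_up: fold axis h@5; visible region now rows[4,5) x cols[0,32) = 1x32
Op 4 cut(0, 1): punch at orig (4,1); cuts so far [(4, 1)]; region rows[4,5) x cols[0,32) = 1x32
Unfold 1 (reflect across h@5): 2 holes -> [(4, 1), (5, 1)]
Unfold 2 (reflect across h@6): 4 holes -> [(4, 1), (5, 1), (6, 1), (7, 1)]
Unfold 3 (reflect across h@4): 8 holes -> [(0, 1), (1, 1), (2, 1), (3, 1), (4, 1), (5, 1), (6, 1), (7, 1)]
Holes: [(0, 1), (1, 1), (2, 1), (3, 1), (4, 1), (5, 1), (6, 1), (7, 1)]

Answer: yes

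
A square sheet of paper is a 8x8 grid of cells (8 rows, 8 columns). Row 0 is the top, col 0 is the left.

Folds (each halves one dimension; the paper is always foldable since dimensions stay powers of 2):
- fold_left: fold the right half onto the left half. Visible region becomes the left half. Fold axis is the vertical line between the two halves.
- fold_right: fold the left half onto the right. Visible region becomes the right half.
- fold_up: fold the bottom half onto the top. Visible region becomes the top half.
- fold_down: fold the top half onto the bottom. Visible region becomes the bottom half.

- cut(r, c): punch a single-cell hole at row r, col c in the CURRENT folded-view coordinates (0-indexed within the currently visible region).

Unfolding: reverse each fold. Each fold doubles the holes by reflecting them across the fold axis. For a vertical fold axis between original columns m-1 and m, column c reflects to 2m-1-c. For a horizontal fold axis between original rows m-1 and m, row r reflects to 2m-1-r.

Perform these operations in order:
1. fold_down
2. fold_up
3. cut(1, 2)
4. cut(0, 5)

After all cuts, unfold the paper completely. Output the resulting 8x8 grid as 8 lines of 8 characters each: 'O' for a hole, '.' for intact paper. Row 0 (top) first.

Answer: .....O..
..O.....
..O.....
.....O..
.....O..
..O.....
..O.....
.....O..

Derivation:
Op 1 fold_down: fold axis h@4; visible region now rows[4,8) x cols[0,8) = 4x8
Op 2 fold_up: fold axis h@6; visible region now rows[4,6) x cols[0,8) = 2x8
Op 3 cut(1, 2): punch at orig (5,2); cuts so far [(5, 2)]; region rows[4,6) x cols[0,8) = 2x8
Op 4 cut(0, 5): punch at orig (4,5); cuts so far [(4, 5), (5, 2)]; region rows[4,6) x cols[0,8) = 2x8
Unfold 1 (reflect across h@6): 4 holes -> [(4, 5), (5, 2), (6, 2), (7, 5)]
Unfold 2 (reflect across h@4): 8 holes -> [(0, 5), (1, 2), (2, 2), (3, 5), (4, 5), (5, 2), (6, 2), (7, 5)]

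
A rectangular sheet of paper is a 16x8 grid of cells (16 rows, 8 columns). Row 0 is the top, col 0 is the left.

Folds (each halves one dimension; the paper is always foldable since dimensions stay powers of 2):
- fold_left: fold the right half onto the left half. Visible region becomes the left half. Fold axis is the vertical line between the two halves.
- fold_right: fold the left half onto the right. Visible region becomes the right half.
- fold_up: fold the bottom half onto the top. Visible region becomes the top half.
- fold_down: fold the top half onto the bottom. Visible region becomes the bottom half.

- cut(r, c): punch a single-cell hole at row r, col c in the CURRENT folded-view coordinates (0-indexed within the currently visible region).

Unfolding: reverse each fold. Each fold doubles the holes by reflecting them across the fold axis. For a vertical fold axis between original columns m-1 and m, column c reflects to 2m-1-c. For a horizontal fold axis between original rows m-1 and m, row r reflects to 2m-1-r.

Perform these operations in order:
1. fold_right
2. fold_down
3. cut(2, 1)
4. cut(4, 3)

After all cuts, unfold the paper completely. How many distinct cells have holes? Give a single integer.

Op 1 fold_right: fold axis v@4; visible region now rows[0,16) x cols[4,8) = 16x4
Op 2 fold_down: fold axis h@8; visible region now rows[8,16) x cols[4,8) = 8x4
Op 3 cut(2, 1): punch at orig (10,5); cuts so far [(10, 5)]; region rows[8,16) x cols[4,8) = 8x4
Op 4 cut(4, 3): punch at orig (12,7); cuts so far [(10, 5), (12, 7)]; region rows[8,16) x cols[4,8) = 8x4
Unfold 1 (reflect across h@8): 4 holes -> [(3, 7), (5, 5), (10, 5), (12, 7)]
Unfold 2 (reflect across v@4): 8 holes -> [(3, 0), (3, 7), (5, 2), (5, 5), (10, 2), (10, 5), (12, 0), (12, 7)]

Answer: 8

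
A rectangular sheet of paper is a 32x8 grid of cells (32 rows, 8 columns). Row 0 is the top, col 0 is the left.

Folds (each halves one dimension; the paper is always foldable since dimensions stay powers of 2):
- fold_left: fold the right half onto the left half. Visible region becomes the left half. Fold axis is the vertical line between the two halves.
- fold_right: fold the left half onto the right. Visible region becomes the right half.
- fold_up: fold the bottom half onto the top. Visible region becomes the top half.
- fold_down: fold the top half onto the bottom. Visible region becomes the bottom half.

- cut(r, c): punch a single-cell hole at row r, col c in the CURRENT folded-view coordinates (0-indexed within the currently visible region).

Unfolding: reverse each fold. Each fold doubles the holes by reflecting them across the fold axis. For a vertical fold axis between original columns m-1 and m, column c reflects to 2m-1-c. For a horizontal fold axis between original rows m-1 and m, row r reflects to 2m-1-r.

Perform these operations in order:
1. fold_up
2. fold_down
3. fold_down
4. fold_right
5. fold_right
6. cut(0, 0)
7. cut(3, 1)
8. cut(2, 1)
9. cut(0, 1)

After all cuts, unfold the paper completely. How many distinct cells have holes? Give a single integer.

Answer: 128

Derivation:
Op 1 fold_up: fold axis h@16; visible region now rows[0,16) x cols[0,8) = 16x8
Op 2 fold_down: fold axis h@8; visible region now rows[8,16) x cols[0,8) = 8x8
Op 3 fold_down: fold axis h@12; visible region now rows[12,16) x cols[0,8) = 4x8
Op 4 fold_right: fold axis v@4; visible region now rows[12,16) x cols[4,8) = 4x4
Op 5 fold_right: fold axis v@6; visible region now rows[12,16) x cols[6,8) = 4x2
Op 6 cut(0, 0): punch at orig (12,6); cuts so far [(12, 6)]; region rows[12,16) x cols[6,8) = 4x2
Op 7 cut(3, 1): punch at orig (15,7); cuts so far [(12, 6), (15, 7)]; region rows[12,16) x cols[6,8) = 4x2
Op 8 cut(2, 1): punch at orig (14,7); cuts so far [(12, 6), (14, 7), (15, 7)]; region rows[12,16) x cols[6,8) = 4x2
Op 9 cut(0, 1): punch at orig (12,7); cuts so far [(12, 6), (12, 7), (14, 7), (15, 7)]; region rows[12,16) x cols[6,8) = 4x2
Unfold 1 (reflect across v@6): 8 holes -> [(12, 4), (12, 5), (12, 6), (12, 7), (14, 4), (14, 7), (15, 4), (15, 7)]
Unfold 2 (reflect across v@4): 16 holes -> [(12, 0), (12, 1), (12, 2), (12, 3), (12, 4), (12, 5), (12, 6), (12, 7), (14, 0), (14, 3), (14, 4), (14, 7), (15, 0), (15, 3), (15, 4), (15, 7)]
Unfold 3 (reflect across h@12): 32 holes -> [(8, 0), (8, 3), (8, 4), (8, 7), (9, 0), (9, 3), (9, 4), (9, 7), (11, 0), (11, 1), (11, 2), (11, 3), (11, 4), (11, 5), (11, 6), (11, 7), (12, 0), (12, 1), (12, 2), (12, 3), (12, 4), (12, 5), (12, 6), (12, 7), (14, 0), (14, 3), (14, 4), (14, 7), (15, 0), (15, 3), (15, 4), (15, 7)]
Unfold 4 (reflect across h@8): 64 holes -> [(0, 0), (0, 3), (0, 4), (0, 7), (1, 0), (1, 3), (1, 4), (1, 7), (3, 0), (3, 1), (3, 2), (3, 3), (3, 4), (3, 5), (3, 6), (3, 7), (4, 0), (4, 1), (4, 2), (4, 3), (4, 4), (4, 5), (4, 6), (4, 7), (6, 0), (6, 3), (6, 4), (6, 7), (7, 0), (7, 3), (7, 4), (7, 7), (8, 0), (8, 3), (8, 4), (8, 7), (9, 0), (9, 3), (9, 4), (9, 7), (11, 0), (11, 1), (11, 2), (11, 3), (11, 4), (11, 5), (11, 6), (11, 7), (12, 0), (12, 1), (12, 2), (12, 3), (12, 4), (12, 5), (12, 6), (12, 7), (14, 0), (14, 3), (14, 4), (14, 7), (15, 0), (15, 3), (15, 4), (15, 7)]
Unfold 5 (reflect across h@16): 128 holes -> [(0, 0), (0, 3), (0, 4), (0, 7), (1, 0), (1, 3), (1, 4), (1, 7), (3, 0), (3, 1), (3, 2), (3, 3), (3, 4), (3, 5), (3, 6), (3, 7), (4, 0), (4, 1), (4, 2), (4, 3), (4, 4), (4, 5), (4, 6), (4, 7), (6, 0), (6, 3), (6, 4), (6, 7), (7, 0), (7, 3), (7, 4), (7, 7), (8, 0), (8, 3), (8, 4), (8, 7), (9, 0), (9, 3), (9, 4), (9, 7), (11, 0), (11, 1), (11, 2), (11, 3), (11, 4), (11, 5), (11, 6), (11, 7), (12, 0), (12, 1), (12, 2), (12, 3), (12, 4), (12, 5), (12, 6), (12, 7), (14, 0), (14, 3), (14, 4), (14, 7), (15, 0), (15, 3), (15, 4), (15, 7), (16, 0), (16, 3), (16, 4), (16, 7), (17, 0), (17, 3), (17, 4), (17, 7), (19, 0), (19, 1), (19, 2), (19, 3), (19, 4), (19, 5), (19, 6), (19, 7), (20, 0), (20, 1), (20, 2), (20, 3), (20, 4), (20, 5), (20, 6), (20, 7), (22, 0), (22, 3), (22, 4), (22, 7), (23, 0), (23, 3), (23, 4), (23, 7), (24, 0), (24, 3), (24, 4), (24, 7), (25, 0), (25, 3), (25, 4), (25, 7), (27, 0), (27, 1), (27, 2), (27, 3), (27, 4), (27, 5), (27, 6), (27, 7), (28, 0), (28, 1), (28, 2), (28, 3), (28, 4), (28, 5), (28, 6), (28, 7), (30, 0), (30, 3), (30, 4), (30, 7), (31, 0), (31, 3), (31, 4), (31, 7)]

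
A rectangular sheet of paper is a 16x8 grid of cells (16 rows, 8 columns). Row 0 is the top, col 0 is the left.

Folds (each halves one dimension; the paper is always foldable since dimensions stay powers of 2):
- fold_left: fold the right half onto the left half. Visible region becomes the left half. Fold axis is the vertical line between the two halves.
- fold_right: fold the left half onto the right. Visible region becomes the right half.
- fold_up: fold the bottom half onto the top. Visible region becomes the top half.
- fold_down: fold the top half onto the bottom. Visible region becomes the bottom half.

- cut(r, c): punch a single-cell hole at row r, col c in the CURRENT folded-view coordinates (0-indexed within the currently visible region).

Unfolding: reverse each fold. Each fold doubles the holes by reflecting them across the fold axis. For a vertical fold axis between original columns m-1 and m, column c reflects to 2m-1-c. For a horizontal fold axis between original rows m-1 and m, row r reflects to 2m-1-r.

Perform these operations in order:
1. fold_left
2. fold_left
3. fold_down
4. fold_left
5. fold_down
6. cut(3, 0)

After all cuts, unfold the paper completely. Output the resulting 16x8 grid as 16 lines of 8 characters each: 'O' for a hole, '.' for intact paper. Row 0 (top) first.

Answer: OOOOOOOO
........
........
........
........
........
........
OOOOOOOO
OOOOOOOO
........
........
........
........
........
........
OOOOOOOO

Derivation:
Op 1 fold_left: fold axis v@4; visible region now rows[0,16) x cols[0,4) = 16x4
Op 2 fold_left: fold axis v@2; visible region now rows[0,16) x cols[0,2) = 16x2
Op 3 fold_down: fold axis h@8; visible region now rows[8,16) x cols[0,2) = 8x2
Op 4 fold_left: fold axis v@1; visible region now rows[8,16) x cols[0,1) = 8x1
Op 5 fold_down: fold axis h@12; visible region now rows[12,16) x cols[0,1) = 4x1
Op 6 cut(3, 0): punch at orig (15,0); cuts so far [(15, 0)]; region rows[12,16) x cols[0,1) = 4x1
Unfold 1 (reflect across h@12): 2 holes -> [(8, 0), (15, 0)]
Unfold 2 (reflect across v@1): 4 holes -> [(8, 0), (8, 1), (15, 0), (15, 1)]
Unfold 3 (reflect across h@8): 8 holes -> [(0, 0), (0, 1), (7, 0), (7, 1), (8, 0), (8, 1), (15, 0), (15, 1)]
Unfold 4 (reflect across v@2): 16 holes -> [(0, 0), (0, 1), (0, 2), (0, 3), (7, 0), (7, 1), (7, 2), (7, 3), (8, 0), (8, 1), (8, 2), (8, 3), (15, 0), (15, 1), (15, 2), (15, 3)]
Unfold 5 (reflect across v@4): 32 holes -> [(0, 0), (0, 1), (0, 2), (0, 3), (0, 4), (0, 5), (0, 6), (0, 7), (7, 0), (7, 1), (7, 2), (7, 3), (7, 4), (7, 5), (7, 6), (7, 7), (8, 0), (8, 1), (8, 2), (8, 3), (8, 4), (8, 5), (8, 6), (8, 7), (15, 0), (15, 1), (15, 2), (15, 3), (15, 4), (15, 5), (15, 6), (15, 7)]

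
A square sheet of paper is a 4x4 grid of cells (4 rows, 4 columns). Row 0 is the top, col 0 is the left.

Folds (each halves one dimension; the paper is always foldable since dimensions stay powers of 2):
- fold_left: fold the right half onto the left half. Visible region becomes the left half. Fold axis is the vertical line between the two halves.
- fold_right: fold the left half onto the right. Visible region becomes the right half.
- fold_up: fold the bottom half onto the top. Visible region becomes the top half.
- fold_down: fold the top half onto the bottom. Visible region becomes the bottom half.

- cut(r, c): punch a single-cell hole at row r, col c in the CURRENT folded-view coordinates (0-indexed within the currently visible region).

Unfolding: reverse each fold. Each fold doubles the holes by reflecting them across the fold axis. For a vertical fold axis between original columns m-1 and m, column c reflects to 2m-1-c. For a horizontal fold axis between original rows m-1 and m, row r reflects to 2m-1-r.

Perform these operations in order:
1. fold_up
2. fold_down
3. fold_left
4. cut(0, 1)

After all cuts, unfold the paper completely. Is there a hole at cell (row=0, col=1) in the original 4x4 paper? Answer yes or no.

Answer: yes

Derivation:
Op 1 fold_up: fold axis h@2; visible region now rows[0,2) x cols[0,4) = 2x4
Op 2 fold_down: fold axis h@1; visible region now rows[1,2) x cols[0,4) = 1x4
Op 3 fold_left: fold axis v@2; visible region now rows[1,2) x cols[0,2) = 1x2
Op 4 cut(0, 1): punch at orig (1,1); cuts so far [(1, 1)]; region rows[1,2) x cols[0,2) = 1x2
Unfold 1 (reflect across v@2): 2 holes -> [(1, 1), (1, 2)]
Unfold 2 (reflect across h@1): 4 holes -> [(0, 1), (0, 2), (1, 1), (1, 2)]
Unfold 3 (reflect across h@2): 8 holes -> [(0, 1), (0, 2), (1, 1), (1, 2), (2, 1), (2, 2), (3, 1), (3, 2)]
Holes: [(0, 1), (0, 2), (1, 1), (1, 2), (2, 1), (2, 2), (3, 1), (3, 2)]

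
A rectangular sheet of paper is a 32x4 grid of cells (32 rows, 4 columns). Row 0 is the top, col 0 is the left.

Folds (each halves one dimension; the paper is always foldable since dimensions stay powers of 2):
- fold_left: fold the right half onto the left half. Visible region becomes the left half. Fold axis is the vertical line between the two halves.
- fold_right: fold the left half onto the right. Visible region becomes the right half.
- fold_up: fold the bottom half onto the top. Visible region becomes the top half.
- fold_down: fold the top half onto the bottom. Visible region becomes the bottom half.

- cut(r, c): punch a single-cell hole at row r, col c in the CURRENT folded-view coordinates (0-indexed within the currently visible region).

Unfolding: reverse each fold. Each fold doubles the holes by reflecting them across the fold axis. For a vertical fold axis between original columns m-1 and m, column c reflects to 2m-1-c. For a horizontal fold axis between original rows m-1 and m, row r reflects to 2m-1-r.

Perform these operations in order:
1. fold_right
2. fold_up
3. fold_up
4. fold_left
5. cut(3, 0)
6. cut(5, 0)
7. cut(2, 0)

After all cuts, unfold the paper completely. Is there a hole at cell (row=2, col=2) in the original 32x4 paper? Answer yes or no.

Op 1 fold_right: fold axis v@2; visible region now rows[0,32) x cols[2,4) = 32x2
Op 2 fold_up: fold axis h@16; visible region now rows[0,16) x cols[2,4) = 16x2
Op 3 fold_up: fold axis h@8; visible region now rows[0,8) x cols[2,4) = 8x2
Op 4 fold_left: fold axis v@3; visible region now rows[0,8) x cols[2,3) = 8x1
Op 5 cut(3, 0): punch at orig (3,2); cuts so far [(3, 2)]; region rows[0,8) x cols[2,3) = 8x1
Op 6 cut(5, 0): punch at orig (5,2); cuts so far [(3, 2), (5, 2)]; region rows[0,8) x cols[2,3) = 8x1
Op 7 cut(2, 0): punch at orig (2,2); cuts so far [(2, 2), (3, 2), (5, 2)]; region rows[0,8) x cols[2,3) = 8x1
Unfold 1 (reflect across v@3): 6 holes -> [(2, 2), (2, 3), (3, 2), (3, 3), (5, 2), (5, 3)]
Unfold 2 (reflect across h@8): 12 holes -> [(2, 2), (2, 3), (3, 2), (3, 3), (5, 2), (5, 3), (10, 2), (10, 3), (12, 2), (12, 3), (13, 2), (13, 3)]
Unfold 3 (reflect across h@16): 24 holes -> [(2, 2), (2, 3), (3, 2), (3, 3), (5, 2), (5, 3), (10, 2), (10, 3), (12, 2), (12, 3), (13, 2), (13, 3), (18, 2), (18, 3), (19, 2), (19, 3), (21, 2), (21, 3), (26, 2), (26, 3), (28, 2), (28, 3), (29, 2), (29, 3)]
Unfold 4 (reflect across v@2): 48 holes -> [(2, 0), (2, 1), (2, 2), (2, 3), (3, 0), (3, 1), (3, 2), (3, 3), (5, 0), (5, 1), (5, 2), (5, 3), (10, 0), (10, 1), (10, 2), (10, 3), (12, 0), (12, 1), (12, 2), (12, 3), (13, 0), (13, 1), (13, 2), (13, 3), (18, 0), (18, 1), (18, 2), (18, 3), (19, 0), (19, 1), (19, 2), (19, 3), (21, 0), (21, 1), (21, 2), (21, 3), (26, 0), (26, 1), (26, 2), (26, 3), (28, 0), (28, 1), (28, 2), (28, 3), (29, 0), (29, 1), (29, 2), (29, 3)]
Holes: [(2, 0), (2, 1), (2, 2), (2, 3), (3, 0), (3, 1), (3, 2), (3, 3), (5, 0), (5, 1), (5, 2), (5, 3), (10, 0), (10, 1), (10, 2), (10, 3), (12, 0), (12, 1), (12, 2), (12, 3), (13, 0), (13, 1), (13, 2), (13, 3), (18, 0), (18, 1), (18, 2), (18, 3), (19, 0), (19, 1), (19, 2), (19, 3), (21, 0), (21, 1), (21, 2), (21, 3), (26, 0), (26, 1), (26, 2), (26, 3), (28, 0), (28, 1), (28, 2), (28, 3), (29, 0), (29, 1), (29, 2), (29, 3)]

Answer: yes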